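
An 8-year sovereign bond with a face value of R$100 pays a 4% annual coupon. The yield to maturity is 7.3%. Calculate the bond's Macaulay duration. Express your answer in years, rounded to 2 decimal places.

Periodic yield y = 0.073. Discount each cash flow and weight by its year:
  t   CF        PV=CF/(1+0.073)^t    t·PV
  1         4.00         3.7279         3.7279
  2         4.00         3.4742         6.9485
  3         4.00         3.2379         9.7136
  4         4.00         3.0176        12.0704
  5         4.00         2.8123        14.0615
  6         4.00         2.6210        15.7258
  7         4.00         2.4427        17.0986
  8       104.00        59.1883       473.5061
  Σ                     80.5218       552.8523
Price P = Σ PV = 80.5218.
Macaulay duration = Σ(t·PV) / P = 552.8523 / 80.5218 = 6.86587 years.

6.87 years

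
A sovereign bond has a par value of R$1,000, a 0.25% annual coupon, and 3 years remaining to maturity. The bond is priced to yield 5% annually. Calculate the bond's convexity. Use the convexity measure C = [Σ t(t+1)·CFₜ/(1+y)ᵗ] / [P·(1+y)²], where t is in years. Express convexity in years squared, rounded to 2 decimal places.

With y = 0.05:
  t   CF        PV=CF/(1+0.05)^t    t·PV        t(t+1)·PV
  1         2.50         2.3810         2.3810           4.7619
  2         2.50         2.2676         4.5351          13.6054
  3     1,002.50       865.9972     2,597.9916      10,391.9663
  Σ                    870.6457     2,604.9077      10,410.3337
P = 870.6457.
Convexity = Σ t(t+1)·PV / [P·(1+y)²] = 10,410.3337 / (870.6457 × 1.102500) = 10.84538.

10.85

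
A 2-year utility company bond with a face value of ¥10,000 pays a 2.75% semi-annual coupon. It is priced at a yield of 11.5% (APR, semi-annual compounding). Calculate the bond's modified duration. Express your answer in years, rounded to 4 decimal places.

1.8493 years

Periodic yield y = 0.0575. First find Macaulay duration:
  t   CF        PV=CF/(1+0.0575)^t    t·PV
  1       137.50       130.0236       130.0236
  2       137.50       122.9538       245.9076
  3       137.50       116.2684       348.8051
  4    10,137.50     8,106.0516    32,424.2063
  Σ                  8,475.2974    33,148.9427
P = 8,475.2974; Macaulay duration = 33,148.9427 / 8,475.2974 = 3.91124 half-year periods = 1.95562 years.
Modified duration = D_Mac / (1 + y) = 1.95562 / 1.0575 = 1.84929 years.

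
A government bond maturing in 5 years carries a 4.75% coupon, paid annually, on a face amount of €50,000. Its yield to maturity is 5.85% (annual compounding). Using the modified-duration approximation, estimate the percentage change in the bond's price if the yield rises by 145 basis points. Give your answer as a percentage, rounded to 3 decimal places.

Periodic yield y = 0.0585. Modified duration first:
  t   CF        PV=CF/(1+0.0585)^t    t·PV
  1     2,375.00     2,243.7411     2,243.7411
  2     2,375.00     2,119.7366     4,239.4731
  3     2,375.00     2,002.5853     6,007.7559
  4     2,375.00     1,891.9087     7,567.6346
  5    52,375.00    39,415.7436   197,078.7180
  Σ                 47,673.7153   217,137.3228
P = 47,673.7153; D_Mac = 4.55465 yrs; D_mod = 4.55465/(1+0.0585) = 4.30293 yrs.
ΔP/P ≈ -D_mod · Δy = -4.30293 × (+0.0145) = -0.062393 = -6.2393%.

-6.239%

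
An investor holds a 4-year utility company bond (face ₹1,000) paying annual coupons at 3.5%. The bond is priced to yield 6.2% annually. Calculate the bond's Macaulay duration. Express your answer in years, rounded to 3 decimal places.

3.790 years

Periodic yield y = 0.062. Discount each cash flow and weight by its year:
  t   CF        PV=CF/(1+0.062)^t    t·PV
  1        35.00        32.9567        32.9567
  2        35.00        31.0327        62.0653
  3        35.00        29.2210        87.6629
  4     1,035.00       813.6587     3,254.6349
  Σ                    906.8690     3,437.3198
Price P = Σ PV = 906.8690.
Macaulay duration = Σ(t·PV) / P = 3,437.3198 / 906.8690 = 3.79032 years.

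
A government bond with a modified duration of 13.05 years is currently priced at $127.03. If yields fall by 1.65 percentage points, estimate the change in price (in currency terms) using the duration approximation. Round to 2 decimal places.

+$27.35

Duration approximation: ΔP/P ≈ -D_mod · Δy = -13.05 × (-0.0165) = +0.215325.
ΔP ≈ 127.03 × (+0.215325) = +27.35273475.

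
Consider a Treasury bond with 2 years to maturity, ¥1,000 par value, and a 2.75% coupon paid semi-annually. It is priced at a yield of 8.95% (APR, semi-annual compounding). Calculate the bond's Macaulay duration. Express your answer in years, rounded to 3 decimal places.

1.957 years

Periodic yield y = 0.04475. Discount each cash flow and weight by its period:
  t   CF        PV=CF/(1+0.04475)^t    t·PV
  1        13.75        13.1610        13.1610
  2        13.75        12.5973        25.1946
  3        13.75        12.0577        36.1732
  4     1,013.75       850.9055     3,403.6221
  Σ                    888.7216     3,478.1510
Price P = Σ PV = 888.7216.
Macaulay duration = Σ(t·PV) / P = 3,478.1510 / 888.7216 = 3.91366 half-year periods.
In years: 3.91366 / 2 = 1.95683 years.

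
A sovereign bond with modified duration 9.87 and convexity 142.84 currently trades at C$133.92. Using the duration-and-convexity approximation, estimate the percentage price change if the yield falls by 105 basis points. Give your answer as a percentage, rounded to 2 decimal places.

Duration effect: -D_mod·Δy = -9.87 × (-0.0105) = +0.103635
Convexity effect: ½·C·(Δy)² = 0.5 × 142.84 × (-0.0105)² = +0.007874055
ΔP/P ≈ +0.103635 + 0.007874055 = +0.111509055
= +11.1509055%.

+11.15%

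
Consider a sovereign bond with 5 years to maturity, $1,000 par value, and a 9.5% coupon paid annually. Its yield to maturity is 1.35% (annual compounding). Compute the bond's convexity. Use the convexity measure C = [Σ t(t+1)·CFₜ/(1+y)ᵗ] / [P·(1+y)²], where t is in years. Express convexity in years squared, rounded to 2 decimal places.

24.04

With y = 0.0135:
  t   CF        PV=CF/(1+0.0135)^t    t·PV        t(t+1)·PV
  1        95.00        93.7346        93.7346         187.4692
  2        95.00        92.4860       184.9720         554.9161
  3        95.00        91.2541       273.7623       1,095.0491
  4        95.00        90.0386       360.1543       1,800.7714
  5     1,095.00     1,023.9891     5,119.9457      30,719.6744
  Σ                  1,391.5024     6,032.5689      34,357.8802
P = 1,391.5024.
Convexity = Σ t(t+1)·PV / [P·(1+y)²] = 34,357.8802 / (1,391.5024 × 1.027182) = 24.03781.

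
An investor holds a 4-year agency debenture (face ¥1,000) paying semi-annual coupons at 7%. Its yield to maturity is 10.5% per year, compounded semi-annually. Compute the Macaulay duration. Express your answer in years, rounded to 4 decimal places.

Periodic yield y = 0.0525. Discount each cash flow and weight by its period:
  t   CF        PV=CF/(1+0.0525)^t    t·PV
  1        35.00        33.2542        33.2542
  2        35.00        31.5954        63.1908
  3        35.00        30.0194        90.0581
  4        35.00        28.5220       114.0879
  5        35.00        27.0993       135.4963
  6        35.00        25.7475       154.4851
  7        35.00        24.4632       171.2424
  8     1,035.00       687.3272     5,498.6174
  Σ                    888.0281     6,260.4323
Price P = Σ PV = 888.0281.
Macaulay duration = Σ(t·PV) / P = 6,260.4323 / 888.0281 = 7.04981 half-year periods.
In years: 7.04981 / 2 = 3.52491 years.

3.5249 years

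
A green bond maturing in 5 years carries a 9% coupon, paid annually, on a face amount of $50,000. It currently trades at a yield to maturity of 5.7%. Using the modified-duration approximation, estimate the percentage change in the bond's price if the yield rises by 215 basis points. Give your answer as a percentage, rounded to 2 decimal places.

-8.73%

Periodic yield y = 0.057. Modified duration first:
  t   CF        PV=CF/(1+0.057)^t    t·PV
  1     4,500.00     4,257.3321     4,257.3321
  2     4,500.00     4,027.7503     8,055.5006
  3     4,500.00     3,810.5490    11,431.6470
  4     4,500.00     3,605.0606    14,420.2422
  5    54,500.00    41,306.8013   206,534.0066
  Σ                 57,007.4933   244,698.7285
P = 57,007.4933; D_Mac = 4.29240 yrs; D_mod = 4.29240/(1+0.057) = 4.06092 yrs.
ΔP/P ≈ -D_mod · Δy = -4.06092 × (+0.0215) = -0.087310 = -8.7310%.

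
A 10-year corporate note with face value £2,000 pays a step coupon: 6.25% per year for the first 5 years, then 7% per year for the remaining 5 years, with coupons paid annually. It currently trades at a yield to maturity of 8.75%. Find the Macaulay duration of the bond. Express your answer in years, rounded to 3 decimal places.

Periodic yield y = 0.0875. Discount each cash flow and weight by its year:
  t   CF        PV=CF/(1+0.0875)^t    t·PV
  1       125.00       114.9425       114.9425
  2       125.00       105.6943       211.3886
  3       125.00        97.1901       291.5704
  4       125.00        89.3702       357.4810
  5       125.00        82.1795       410.8977
  6       140.00        84.6355       507.8129
  7       140.00        77.8257       544.7801
  8       140.00        71.5639       572.5111
  9       140.00        65.8059       592.2528
  10    2,140.00       924.9561     9,249.5609
  Σ                  1,714.1638    12,853.1980
Price P = Σ PV = 1,714.1638.
Macaulay duration = Σ(t·PV) / P = 12,853.1980 / 1,714.1638 = 7.49823 years.

7.498 years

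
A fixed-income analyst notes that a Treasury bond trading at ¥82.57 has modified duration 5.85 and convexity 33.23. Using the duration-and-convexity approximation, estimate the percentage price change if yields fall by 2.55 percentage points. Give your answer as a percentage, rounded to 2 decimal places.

+16.00%

Duration effect: -D_mod·Δy = -5.85 × (-0.0255) = +0.149175
Convexity effect: ½·C·(Δy)² = 0.5 × 33.23 × (-0.0255)² = +0.01080390375
ΔP/P ≈ +0.149175 + 0.01080390375 = +0.15997890375
= +15.997890375%.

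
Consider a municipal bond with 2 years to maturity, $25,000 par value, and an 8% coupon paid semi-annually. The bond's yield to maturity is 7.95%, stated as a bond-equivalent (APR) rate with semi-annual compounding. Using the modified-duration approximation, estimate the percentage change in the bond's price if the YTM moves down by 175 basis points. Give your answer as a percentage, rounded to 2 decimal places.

Periodic yield y = 0.03975. Modified duration first:
  t   CF        PV=CF/(1+0.03975)^t    t·PV
  1     1,000.00       961.7697       961.7697
  2     1,000.00       925.0009     1,850.0017
  3     1,000.00       889.6378     2,668.9133
  4    26,000.00    22,246.2919    88,985.1677
  Σ                 25,022.7002    94,465.8524
P = 25,022.7002; D_Mac = 3.77521 half-year periods = 1.88760 yrs; D_mod = 1.88760/(1+0.03975) = 1.81544 yrs.
ΔP/P ≈ -D_mod · Δy = -1.81544 × (-0.0175) = +0.031770 = +3.1770%.

+3.18%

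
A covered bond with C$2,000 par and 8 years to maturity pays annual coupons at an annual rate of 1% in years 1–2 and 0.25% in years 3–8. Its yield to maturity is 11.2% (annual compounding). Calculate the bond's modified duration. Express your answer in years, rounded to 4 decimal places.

Periodic yield y = 0.112. First find Macaulay duration:
  t   CF        PV=CF/(1+0.112)^t    t·PV
  1        20.00        17.9856        17.9856
  2        20.00        16.1741        32.3482
  3         5.00         3.6363        10.9088
  4         5.00         3.2700        13.0801
  5         5.00         2.9407        14.7033
  6         5.00         2.6445        15.8669
  7         5.00         2.3781        16.6469
  8     2,005.00       857.5828     6,860.6627
  Σ                    906.6121     6,982.2026
P = 906.6121; Macaulay duration = 6,982.2026 / 906.6121 = 7.70142 years.
Modified duration = D_Mac / (1 + y) = 7.70142 / 1.112 = 6.92574 years.

6.9257 years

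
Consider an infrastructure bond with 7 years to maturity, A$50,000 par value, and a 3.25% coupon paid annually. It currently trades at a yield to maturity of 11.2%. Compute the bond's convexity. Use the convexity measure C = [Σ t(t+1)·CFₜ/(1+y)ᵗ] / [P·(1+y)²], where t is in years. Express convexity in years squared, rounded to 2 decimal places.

38.29

With y = 0.112:
  t   CF        PV=CF/(1+0.112)^t    t·PV        t(t+1)·PV
  1     1,625.00     1,461.3309     1,461.3309       2,922.6619
  2     1,625.00     1,314.1465     2,628.2930       7,884.8791
  3     1,625.00     1,181.7864     3,545.3593      14,181.4373
  4     1,625.00     1,062.7576     4,251.0304      21,255.1519
  5     1,625.00       955.7173     4,778.5863      28,671.5178
  6     1,625.00       859.4580     5,156.7478      36,097.2346
  7    51,625.00    24,554.2433   171,879.7028   1,375,037.6221
  Σ                 31,389.4400   193,701.0505   1,486,050.5046
P = 31,389.4400.
Convexity = Σ t(t+1)·PV / [P·(1+y)²] = 1,486,050.5046 / (31,389.4400 × 1.236544) = 38.28604.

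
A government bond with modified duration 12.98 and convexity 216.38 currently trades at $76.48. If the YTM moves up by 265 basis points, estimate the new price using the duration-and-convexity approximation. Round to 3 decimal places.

$55.984

Duration effect: -D_mod·Δy = -12.98 × (+0.0265) = -0.343970
Convexity effect: ½·C·(Δy)² = 0.5 × 216.38 × (0.0265)² = +0.0759764275
ΔP/P ≈ -0.343970 + 0.0759764275 = -0.2679935725
New price ≈ 76.48 × (1 - 0.2679935725) = 55.9838515752.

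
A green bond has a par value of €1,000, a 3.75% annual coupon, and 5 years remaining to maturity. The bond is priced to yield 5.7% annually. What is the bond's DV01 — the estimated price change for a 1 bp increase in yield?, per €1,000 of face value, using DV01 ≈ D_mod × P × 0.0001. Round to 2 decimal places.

Periodic yield y = 0.057.
  t   CF        PV=CF/(1+0.057)^t    t·PV
  1        37.50        35.4778        35.4778
  2        37.50        33.5646        67.1292
  3        37.50        31.7546        95.2637
  4        37.50        30.0422       120.1687
  5     1,037.50       786.3451     3,931.7254
  Σ                    917.1842     4,249.7647
P = 917.1842; D_Mac = 4.63349 yrs; D_mod = 4.38362 yrs.
DV01 ≈ 4.38362 × 917.1842 × 0.0001 = 0.402059.

€0.40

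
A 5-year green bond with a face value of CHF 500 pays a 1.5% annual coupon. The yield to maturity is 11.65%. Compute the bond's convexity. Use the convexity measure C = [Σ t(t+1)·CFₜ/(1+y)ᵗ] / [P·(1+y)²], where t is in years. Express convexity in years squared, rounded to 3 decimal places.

22.851

With y = 0.1165:
  t   CF        PV=CF/(1+0.1165)^t    t·PV        t(t+1)·PV
  1         7.50         6.7174         6.7174          13.4348
  2         7.50         6.0165        12.0330          36.0990
  3         7.50         5.3887        16.1661          64.6646
  4         7.50         4.8264        19.3057          96.5287
  5       507.50       292.5111     1,462.5557       8,775.3342
  Σ                    315.4602     1,516.7780       8,986.0613
P = 315.4602.
Convexity = Σ t(t+1)·PV / [P·(1+y)²] = 8,986.0613 / (315.4602 × 1.246572) = 22.85111.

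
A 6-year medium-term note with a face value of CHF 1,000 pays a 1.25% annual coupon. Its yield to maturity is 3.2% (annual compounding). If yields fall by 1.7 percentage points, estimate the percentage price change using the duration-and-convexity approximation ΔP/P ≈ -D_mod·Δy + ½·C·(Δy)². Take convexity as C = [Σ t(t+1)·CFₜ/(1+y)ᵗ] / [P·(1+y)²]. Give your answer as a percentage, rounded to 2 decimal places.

With y = 0.032:
  t   CF        PV=CF/(1+0.032)^t    t·PV        t(t+1)·PV
  1        12.50        12.1124        12.1124          24.2248
  2        12.50        11.7368        23.4736          70.4209
  3        12.50        11.3729        34.1187         136.4747
  4        12.50        11.0202        44.0810         220.4049
  5        12.50        10.6785        53.3927         320.3559
  6     1,012.50       838.1405     5,028.8432      35,201.9027
  Σ                    895.0614     5,196.0216      35,973.7840
P = 895.0614; D_Mac = 5.80521 yrs; D_mod = 5.62521 yrs; C = 37.73757.
Duration effect: -5.62521 × (-0.017) = +0.095628
Convexity effect: 0.5 × 37.73757 × (-0.017)² = +0.0054531
ΔP/P ≈ +0.095628 + 0.0054531 = +0.101082 = +10.1082%.

+10.11%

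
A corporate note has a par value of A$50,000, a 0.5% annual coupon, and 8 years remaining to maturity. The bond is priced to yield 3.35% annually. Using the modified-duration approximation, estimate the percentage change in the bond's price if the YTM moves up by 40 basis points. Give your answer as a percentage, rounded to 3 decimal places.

Periodic yield y = 0.0335. Modified duration first:
  t   CF        PV=CF/(1+0.0335)^t    t·PV
  1       250.00       241.8965       241.8965
  2       250.00       234.0556       468.1112
  3       250.00       226.4689       679.4067
  4       250.00       219.1281       876.5124
  5       250.00       212.0253     1,060.1263
  6       250.00       205.1526     1,230.9159
  7       250.00       198.5028     1,389.5196
  8    50,250.00    38,605.7699   308,846.1596
  Σ                 40,142.9997   314,792.6482
P = 40,142.9997; D_Mac = 7.84178 yrs; D_mod = 7.84178/(1+0.0335) = 7.58760 yrs.
ΔP/P ≈ -D_mod · Δy = -7.58760 × (+0.004) = -0.030350 = -3.0350%.

-3.035%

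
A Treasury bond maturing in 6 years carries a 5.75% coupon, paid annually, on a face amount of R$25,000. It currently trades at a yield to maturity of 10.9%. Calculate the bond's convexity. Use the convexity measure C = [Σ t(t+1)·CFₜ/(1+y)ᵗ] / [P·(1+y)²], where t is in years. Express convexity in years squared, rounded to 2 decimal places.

27.63

With y = 0.109:
  t   CF        PV=CF/(1+0.109)^t    t·PV        t(t+1)·PV
  1     1,437.50     1,296.2128     1,296.2128       2,592.4256
  2     1,437.50     1,168.8123     2,337.6245       7,012.8736
  3     1,437.50     1,053.9335     3,161.8005      12,647.2022
  4     1,437.50       950.3458     3,801.3833      19,006.9164
  5     1,437.50       856.9394     4,284.6971      25,708.1827
  6    26,437.50    14,211.2117    85,267.2700     596,870.8897
  Σ                 19,537.4555   100,148.9882     663,838.4902
P = 19,537.4555.
Convexity = Σ t(t+1)·PV / [P·(1+y)²] = 663,838.4902 / (19,537.4555 × 1.229881) = 27.62685.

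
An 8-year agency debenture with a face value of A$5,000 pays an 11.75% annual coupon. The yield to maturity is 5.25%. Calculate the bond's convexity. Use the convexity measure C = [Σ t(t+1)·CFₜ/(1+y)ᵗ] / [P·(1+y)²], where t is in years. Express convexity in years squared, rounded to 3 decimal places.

43.594

With y = 0.0525:
  t   CF        PV=CF/(1+0.0525)^t    t·PV        t(t+1)·PV
  1       587.50       558.1948       558.1948       1,116.3895
  2       587.50       530.3513     1,060.7027       3,182.1080
  3       587.50       503.8968     1,511.6903       6,046.7610
  4       587.50       478.7618     1,915.0470       9,575.2352
  5       587.50       454.8805     2,274.4027      13,646.4159
  6       587.50       432.1905     2,593.1432      18,152.0021
  7       587.50       410.6323     2,874.4263      22,995.4105
  8     5,587.50     3,710.5706    29,684.5649     267,161.0837
  Σ                  7,079.4786    42,472.1717     341,875.4060
P = 7,079.4786.
Convexity = Σ t(t+1)·PV / [P·(1+y)²] = 341,875.4060 / (7,079.4786 × 1.107756) = 43.59356.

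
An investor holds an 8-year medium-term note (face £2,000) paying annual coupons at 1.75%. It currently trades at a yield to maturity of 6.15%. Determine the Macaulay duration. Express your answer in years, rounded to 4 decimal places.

Periodic yield y = 0.0615. Discount each cash flow and weight by its year:
  t   CF        PV=CF/(1+0.0615)^t    t·PV
  1        35.00        32.9722        32.9722
  2        35.00        31.0619        62.1238
  3        35.00        29.2623        87.7868
  4        35.00        27.5669       110.2676
  5        35.00        25.9698       129.8488
  6        35.00        24.4652       146.7910
  7        35.00        23.0477       161.3341
  8     2,035.00     1,262.4216    10,099.3730
  Σ                  1,456.7676    10,830.4973
Price P = Σ PV = 1,456.7676.
Macaulay duration = Σ(t·PV) / P = 10,830.4973 / 1,456.7676 = 7.43461 years.

7.4346 years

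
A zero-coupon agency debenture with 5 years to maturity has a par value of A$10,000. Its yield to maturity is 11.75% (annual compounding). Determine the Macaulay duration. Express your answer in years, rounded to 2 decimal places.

5.00 years

A zero-coupon bond has a single cash flow at maturity, so its Macaulay duration equals its maturity: 5 years.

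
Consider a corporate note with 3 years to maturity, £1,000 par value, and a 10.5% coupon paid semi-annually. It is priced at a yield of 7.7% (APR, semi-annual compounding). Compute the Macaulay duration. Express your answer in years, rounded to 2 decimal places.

2.66 years

Periodic yield y = 0.0385. Discount each cash flow and weight by its period:
  t   CF        PV=CF/(1+0.0385)^t    t·PV
  1        52.50        50.5537        50.5537
  2        52.50        48.6795        97.3590
  3        52.50        46.8748       140.6245
  4        52.50        45.1371       180.5483
  5        52.50        43.4637       217.3186
  6     1,052.50       839.0408     5,034.2450
  Σ                  1,073.7497     5,720.6491
Price P = Σ PV = 1,073.7497.
Macaulay duration = Σ(t·PV) / P = 5,720.6491 / 1,073.7497 = 5.32773 half-year periods.
In years: 5.32773 / 2 = 2.66387 years.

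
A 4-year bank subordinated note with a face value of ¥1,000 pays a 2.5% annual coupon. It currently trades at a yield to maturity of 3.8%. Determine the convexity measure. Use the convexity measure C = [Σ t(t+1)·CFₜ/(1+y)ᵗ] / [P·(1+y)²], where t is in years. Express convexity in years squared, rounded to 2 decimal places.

With y = 0.038:
  t   CF        PV=CF/(1+0.038)^t    t·PV        t(t+1)·PV
  1        25.00        24.0848        24.0848          48.1696
  2        25.00        23.2031        46.4061         139.2184
  3        25.00        22.3536        67.0609         268.2435
  4     1,025.00       882.9466     3,531.7865      17,658.9325
  Σ                    952.5881     3,669.3383      18,114.5639
P = 952.5881.
Convexity = Σ t(t+1)·PV / [P·(1+y)²] = 18,114.5639 / (952.5881 × 1.077444) = 17.64932.

17.65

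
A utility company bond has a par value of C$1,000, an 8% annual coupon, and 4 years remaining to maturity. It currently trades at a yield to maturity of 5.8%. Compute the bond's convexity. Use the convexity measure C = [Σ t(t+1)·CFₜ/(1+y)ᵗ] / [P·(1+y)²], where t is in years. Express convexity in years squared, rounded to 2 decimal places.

With y = 0.058:
  t   CF        PV=CF/(1+0.058)^t    t·PV        t(t+1)·PV
  1        80.00        75.6144        75.6144         151.2287
  2        80.00        71.4692       142.9383         428.8149
  3        80.00        67.5512       202.6536         810.6142
  4     1,080.00       861.9480     3,447.7921      17,238.9607
  Σ                  1,076.5827     3,868.9984      18,629.6186
P = 1,076.5827.
Convexity = Σ t(t+1)·PV / [P·(1+y)²] = 18,629.6186 / (1,076.5827 × 1.119364) = 15.45914.

15.46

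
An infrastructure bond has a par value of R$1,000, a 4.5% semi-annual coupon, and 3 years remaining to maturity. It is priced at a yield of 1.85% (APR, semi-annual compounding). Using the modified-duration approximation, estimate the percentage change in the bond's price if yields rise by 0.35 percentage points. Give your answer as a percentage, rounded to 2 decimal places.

Periodic yield y = 0.00925. Modified duration first:
  t   CF        PV=CF/(1+0.00925)^t    t·PV
  1        22.50        22.2938        22.2938
  2        22.50        22.0895        44.1789
  3        22.50        21.8870        65.6610
  4        22.50        21.6864        86.7456
  5        22.50        21.4876       107.4382
  6     1,022.50       967.5441     5,805.2646
  Σ                  1,076.9884     6,131.5821
P = 1,076.9884; D_Mac = 5.69327 half-year periods = 2.84663 yrs; D_mod = 2.84663/(1+0.00925) = 2.82054 yrs.
ΔP/P ≈ -D_mod · Δy = -2.82054 × (+0.0035) = -0.009872 = -0.9872%.

-0.99%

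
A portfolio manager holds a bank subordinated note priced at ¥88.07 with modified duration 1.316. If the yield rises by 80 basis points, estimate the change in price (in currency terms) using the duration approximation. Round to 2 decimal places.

-¥0.93

Duration approximation: ΔP/P ≈ -D_mod · Δy = -1.316 × (+0.008) = -0.010528.
ΔP ≈ 88.07 × (-0.010528) = -0.92720096.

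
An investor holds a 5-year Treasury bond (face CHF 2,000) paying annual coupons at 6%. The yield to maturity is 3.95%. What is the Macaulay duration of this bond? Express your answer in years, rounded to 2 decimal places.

Periodic yield y = 0.0395. Discount each cash flow and weight by its year:
  t   CF        PV=CF/(1+0.0395)^t    t·PV
  1       120.00       115.4401       115.4401
  2       120.00       111.0535       222.1070
  3       120.00       106.8336       320.5007
  4       120.00       102.7740       411.0960
  5     2,120.00     1,746.6802     8,733.4009
  Σ                  2,182.7814     9,802.5448
Price P = Σ PV = 2,182.7814.
Macaulay duration = Σ(t·PV) / P = 9,802.5448 / 2,182.7814 = 4.49085 years.

4.49 years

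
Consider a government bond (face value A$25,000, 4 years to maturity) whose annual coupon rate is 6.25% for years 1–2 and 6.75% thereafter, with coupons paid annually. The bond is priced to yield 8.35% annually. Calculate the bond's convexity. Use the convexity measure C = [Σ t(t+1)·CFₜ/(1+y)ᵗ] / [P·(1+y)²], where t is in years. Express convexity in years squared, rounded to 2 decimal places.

15.03

With y = 0.0835:
  t   CF        PV=CF/(1+0.0835)^t    t·PV        t(t+1)·PV
  1     1,562.50     1,442.0858     1,442.0858       2,884.1717
  2     1,562.50     1,330.9514     2,661.9028       7,985.7084
  3     1,687.50     1,326.6521     3,979.9562      15,919.8247
  4    26,687.50    19,363.8732    77,455.4927     387,277.4637
  Σ                 23,463.5625    85,539.4375     414,067.1684
P = 23,463.5625.
Convexity = Σ t(t+1)·PV / [P·(1+y)²] = 414,067.1684 / (23,463.5625 × 1.173972) = 15.03208.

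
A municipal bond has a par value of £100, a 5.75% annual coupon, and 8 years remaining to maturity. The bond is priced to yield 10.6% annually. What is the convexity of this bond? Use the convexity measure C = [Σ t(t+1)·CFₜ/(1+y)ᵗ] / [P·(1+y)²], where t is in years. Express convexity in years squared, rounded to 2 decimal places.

With y = 0.106:
  t   CF        PV=CF/(1+0.106)^t    t·PV        t(t+1)·PV
  1         5.75         5.1989         5.1989          10.3978
  2         5.75         4.7006         9.4013          28.2039
  3         5.75         4.2501        12.7504          51.0016
  4         5.75         3.8428        15.3712          76.8559
  5         5.75         3.4745        17.3725         104.2350
  6         5.75         3.1415        18.8490         131.9430
  7         5.75         2.8404        19.8829         159.0633
  8       105.75        47.2323       377.8586       3,400.7277
  Σ                     74.6812       476.6848       3,962.4282
P = 74.6812.
Convexity = Σ t(t+1)·PV / [P·(1+y)²] = 3,962.4282 / (74.6812 × 1.223236) = 43.37502.

43.38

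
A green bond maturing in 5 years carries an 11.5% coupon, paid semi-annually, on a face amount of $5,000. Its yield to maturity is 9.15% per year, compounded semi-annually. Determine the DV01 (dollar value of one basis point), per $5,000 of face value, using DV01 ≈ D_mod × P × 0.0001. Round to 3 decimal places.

Periodic yield y = 0.04575.
  t   CF        PV=CF/(1+0.04575)^t    t·PV
  1       287.50       274.9223       274.9223
  2       287.50       262.8949       525.7897
  3       287.50       251.3936       754.1808
  4       287.50       240.3955       961.5820
  5       287.50       229.8786     1,149.3928
  6       287.50       219.8217     1,318.9303
  7       287.50       210.2049     1,471.4340
  8       287.50       201.0087     1,608.0696
  9       287.50       192.2149     1,729.9339
  10    5,287.50     3,380.4277    33,804.2767
  Σ                  5,463.1627    43,598.5122
P = 5,463.1627; D_Mac = 7.98045 half-year periods = 3.99023 yrs; D_mod = 3.81566 yrs.
DV01 ≈ 3.81566 × 5,463.1627 × 0.0001 = 2.084557.

$2.085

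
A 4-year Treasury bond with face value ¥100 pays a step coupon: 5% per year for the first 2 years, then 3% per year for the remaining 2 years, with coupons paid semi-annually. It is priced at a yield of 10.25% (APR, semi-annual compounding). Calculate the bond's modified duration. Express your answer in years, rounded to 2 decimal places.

Periodic yield y = 0.05125. First find Macaulay duration:
  t   CF        PV=CF/(1+0.05125)^t    t·PV
  1         2.50         2.3781         2.3781
  2         2.50         2.2622         4.5244
  3         2.50         2.1519         6.4557
  4         2.50         2.0470         8.1880
  5         1.50         1.1683         5.8416
  6         1.50         1.1114         6.6682
  7         1.50         1.0572         7.4003
  8       101.50        68.0484       544.3873
  Σ                     80.2245       585.8434
P = 80.2245; Macaulay duration = 585.8434 / 80.2245 = 7.30255 half-year periods = 3.65128 years.
Modified duration = D_Mac / (1 + y) = 3.65128 / 1.05125 = 3.47327 years.

3.47 years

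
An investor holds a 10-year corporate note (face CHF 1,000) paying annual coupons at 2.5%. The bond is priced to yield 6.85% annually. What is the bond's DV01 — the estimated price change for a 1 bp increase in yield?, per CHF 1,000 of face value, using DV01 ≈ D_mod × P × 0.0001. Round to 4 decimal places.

CHF 0.5645

Periodic yield y = 0.0685.
  t   CF        PV=CF/(1+0.0685)^t    t·PV
  1        25.00        23.3973        23.3973
  2        25.00        21.8973        43.7946
  3        25.00        20.4935        61.4805
  4        25.00        19.1797        76.7188
  5        25.00        17.9501        89.7506
  6        25.00        16.7994       100.7962
  7        25.00        15.7224       110.0567
  8        25.00        14.7144       117.7155
  9        25.00        13.7711       123.9401
  10    1,025.00       528.4192     5,284.1921
  Σ                    692.3445     6,031.8425
P = 692.3445; D_Mac = 8.71220 yrs; D_mod = 8.15367 yrs.
DV01 ≈ 8.15367 × 692.3445 × 0.0001 = 0.564515.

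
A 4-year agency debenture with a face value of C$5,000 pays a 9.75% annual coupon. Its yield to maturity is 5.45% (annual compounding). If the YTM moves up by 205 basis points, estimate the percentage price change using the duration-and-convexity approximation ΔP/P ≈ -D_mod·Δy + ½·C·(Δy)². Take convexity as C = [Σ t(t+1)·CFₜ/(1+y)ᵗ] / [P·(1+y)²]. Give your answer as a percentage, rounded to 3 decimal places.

-6.551%

With y = 0.0545:
  t   CF        PV=CF/(1+0.0545)^t    t·PV        t(t+1)·PV
  1       487.50       462.3044       462.3044         924.6088
  2       487.50       438.4110       876.8220       2,630.4661
  3       487.50       415.7525     1,247.2575       4,989.0300
  4     5,487.50     4,438.0092    17,752.0367      88,760.1837
  Σ                  5,754.4771    20,338.4207      97,304.2886
P = 5,754.4771; D_Mac = 3.53436 yrs; D_mod = 3.35170 yrs; C = 15.20663.
Duration effect: -3.35170 × (+0.0205) = -0.068710
Convexity effect: 0.5 × 15.20663 × (0.0205)² = +0.0031953
ΔP/P ≈ -0.068710 + 0.0031953 = -0.065514 = -6.5514%.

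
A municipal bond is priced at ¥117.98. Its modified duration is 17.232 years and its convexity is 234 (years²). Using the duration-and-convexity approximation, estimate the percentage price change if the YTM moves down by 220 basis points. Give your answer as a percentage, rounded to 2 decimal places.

+43.57%

Duration effect: -D_mod·Δy = -17.232 × (-0.022) = +0.379104
Convexity effect: ½·C·(Δy)² = 0.5 × 234 × (-0.022)² = +0.0566280
ΔP/P ≈ +0.379104 + 0.0566280 = +0.435732
= +43.5732%.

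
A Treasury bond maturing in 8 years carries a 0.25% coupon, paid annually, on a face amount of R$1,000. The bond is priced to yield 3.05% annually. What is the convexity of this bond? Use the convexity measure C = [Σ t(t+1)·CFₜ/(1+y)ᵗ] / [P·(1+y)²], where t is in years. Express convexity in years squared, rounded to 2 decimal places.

66.91

With y = 0.0305:
  t   CF        PV=CF/(1+0.0305)^t    t·PV        t(t+1)·PV
  1         2.50         2.4260         2.4260           4.8520
  2         2.50         2.3542         4.7084          14.1252
  3         2.50         2.2845         6.8536          27.4143
  4         2.50         2.2169         8.8676          44.3382
  5         2.50         2.1513        10.7565          64.5389
  6         2.50         2.0876        12.5257          87.6802
  7         2.50         2.0258        14.1808         113.4468
  8     1,002.50       788.3161     6,306.5290      56,758.7613
  Σ                    803.8625     6,366.8477      57,115.1568
P = 803.8625.
Convexity = Σ t(t+1)·PV / [P·(1+y)²] = 57,115.1568 / (803.8625 × 1.061930) = 66.90731.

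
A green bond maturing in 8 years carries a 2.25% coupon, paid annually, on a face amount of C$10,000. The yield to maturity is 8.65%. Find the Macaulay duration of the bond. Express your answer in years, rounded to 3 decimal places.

Periodic yield y = 0.0865. Discount each cash flow and weight by its year:
  t   CF        PV=CF/(1+0.0865)^t    t·PV
  1       225.00       207.0870       207.0870
  2       225.00       190.6001       381.2001
  3       225.00       175.4257       526.2772
  4       225.00       161.4595       645.8380
  5       225.00       148.6052       743.0258
  6       225.00       136.7742       820.6451
  7       225.00       125.8851       881.1959
  8    10,225.00     5,265.3285    42,122.6280
  Σ                  6,411.1652    46,327.8970
Price P = Σ PV = 6,411.1652.
Macaulay duration = Σ(t·PV) / P = 46,327.8970 / 6,411.1652 = 7.22613 years.

7.226 years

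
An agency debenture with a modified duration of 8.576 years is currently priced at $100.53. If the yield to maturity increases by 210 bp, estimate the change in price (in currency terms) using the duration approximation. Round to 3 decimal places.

-$18.105

Duration approximation: ΔP/P ≈ -D_mod · Δy = -8.576 × (+0.021) = -0.180096.
ΔP ≈ 100.53 × (-0.180096) = -18.10505088.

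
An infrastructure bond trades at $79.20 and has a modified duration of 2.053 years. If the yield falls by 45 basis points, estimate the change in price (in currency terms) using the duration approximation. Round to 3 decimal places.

+$0.732

Duration approximation: ΔP/P ≈ -D_mod · Δy = -2.053 × (-0.0045) = +0.0092385.
ΔP ≈ 79.20 × (+0.0092385) = +0.7316892.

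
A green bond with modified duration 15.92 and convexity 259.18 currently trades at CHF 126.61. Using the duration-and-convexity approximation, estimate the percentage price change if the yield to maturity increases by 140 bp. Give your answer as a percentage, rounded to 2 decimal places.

-19.75%

Duration effect: -D_mod·Δy = -15.92 × (+0.014) = -0.222880
Convexity effect: ½·C·(Δy)² = 0.5 × 259.18 × (0.014)² = +0.02539964
ΔP/P ≈ -0.222880 + 0.02539964 = -0.19748036
= -19.748036%.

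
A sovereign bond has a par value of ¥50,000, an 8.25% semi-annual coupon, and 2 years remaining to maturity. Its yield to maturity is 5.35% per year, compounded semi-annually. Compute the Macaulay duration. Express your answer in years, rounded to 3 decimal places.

1.888 years

Periodic yield y = 0.02675. Discount each cash flow and weight by its period:
  t   CF        PV=CF/(1+0.02675)^t    t·PV
  1     2,062.50     2,008.7655     2,008.7655
  2     2,062.50     1,956.4310     3,912.8620
  3     2,062.50     1,905.4599     5,716.3798
  4    52,062.50    46,845.3160   187,381.2639
  Σ                 52,715.9724   199,019.2712
Price P = Σ PV = 52,715.9724.
Macaulay duration = Σ(t·PV) / P = 199,019.2712 / 52,715.9724 = 3.77531 half-year periods.
In years: 3.77531 / 2 = 1.88766 years.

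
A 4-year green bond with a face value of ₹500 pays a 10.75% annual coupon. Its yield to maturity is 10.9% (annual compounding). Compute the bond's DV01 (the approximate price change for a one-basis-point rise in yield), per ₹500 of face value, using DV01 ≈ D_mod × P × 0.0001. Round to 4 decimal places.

₹0.1550

Periodic yield y = 0.109.
  t   CF        PV=CF/(1+0.109)^t    t·PV
  1        53.75        48.4671        48.4671
  2        53.75        43.7034        87.4068
  3        53.75        39.4079       118.2238
  4       553.75       366.0897     1,464.3590
  Σ                    497.6682     1,718.4567
P = 497.6682; D_Mac = 3.45302 yrs; D_mod = 3.11363 yrs.
DV01 ≈ 3.11363 × 497.6682 × 0.0001 = 0.154956.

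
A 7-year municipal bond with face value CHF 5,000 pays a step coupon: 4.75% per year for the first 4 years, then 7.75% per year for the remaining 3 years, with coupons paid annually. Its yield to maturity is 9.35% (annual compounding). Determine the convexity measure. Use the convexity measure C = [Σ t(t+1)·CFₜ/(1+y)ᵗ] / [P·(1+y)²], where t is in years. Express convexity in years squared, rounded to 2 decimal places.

37.65

With y = 0.0935:
  t   CF        PV=CF/(1+0.0935)^t    t·PV        t(t+1)·PV
  1       237.50       217.1925       217.1925         434.3850
  2       237.50       198.6214       397.2428       1,191.7284
  3       237.50       181.6382       544.9147       2,179.6587
  4       237.50       166.1072       664.4288       3,322.1441
  5       387.50       247.8436     1,239.2182       7,435.3090
  6       387.50       226.6517     1,359.9102       9,519.3714
  7     5,387.50     2,881.7465    20,172.2254     161,377.8030
  Σ                  4,119.8011    24,595.1325     185,460.3996
P = 4,119.8011.
Convexity = Σ t(t+1)·PV / [P·(1+y)²] = 185,460.3996 / (4,119.8011 × 1.195742) = 37.64761.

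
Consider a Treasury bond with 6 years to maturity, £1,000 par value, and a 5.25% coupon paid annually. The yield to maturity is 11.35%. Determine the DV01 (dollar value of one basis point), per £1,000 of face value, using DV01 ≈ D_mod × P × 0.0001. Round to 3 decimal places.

£0.346

Periodic yield y = 0.1135.
  t   CF        PV=CF/(1+0.1135)^t    t·PV
  1        52.50        47.1486        47.1486
  2        52.50        42.3427        84.6855
  3        52.50        38.0267       114.0801
  4        52.50        34.1506       136.6024
  5        52.50        30.6696       153.3480
  6     1,052.50       552.1801     3,313.0808
  Σ                    744.5184     3,848.9454
P = 744.5184; D_Mac = 5.16971 yrs; D_mod = 4.64276 yrs.
DV01 ≈ 4.64276 × 744.5184 × 0.0001 = 0.345662.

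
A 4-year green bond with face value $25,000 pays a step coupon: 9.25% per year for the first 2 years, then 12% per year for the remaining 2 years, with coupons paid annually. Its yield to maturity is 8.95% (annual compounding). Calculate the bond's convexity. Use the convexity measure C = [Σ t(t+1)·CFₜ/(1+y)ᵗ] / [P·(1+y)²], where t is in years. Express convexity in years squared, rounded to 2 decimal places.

14.15

With y = 0.0895:
  t   CF        PV=CF/(1+0.0895)^t    t·PV        t(t+1)·PV
  1     2,312.50     2,122.5333     2,122.5333       4,245.0665
  2     2,312.50     1,948.1719     3,896.3438      11,689.0313
  3     3,000.00     2,319.7413     6,959.2238      27,836.8954
  4    28,000.00    19,872.3438    79,489.3754     397,446.8769
  Σ                 26,262.7903    92,467.4763     441,217.8701
P = 26,262.7903.
Convexity = Σ t(t+1)·PV / [P·(1+y)²] = 441,217.8701 / (26,262.7903 × 1.187010) = 14.15330.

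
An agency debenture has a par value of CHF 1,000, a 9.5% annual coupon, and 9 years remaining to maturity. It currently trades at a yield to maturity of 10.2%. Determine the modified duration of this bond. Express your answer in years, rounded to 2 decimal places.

Periodic yield y = 0.102. First find Macaulay duration:
  t   CF        PV=CF/(1+0.102)^t    t·PV
  1        95.00        86.2069        86.2069
  2        95.00        78.2277       156.4553
  3        95.00        70.9870       212.9610
  4        95.00        64.4165       257.6661
  5        95.00        58.4542       292.2709
  6        95.00        53.0437       318.2624
  7        95.00        48.1341       336.9384
  8        95.00        43.6788       349.4305
  9     1,095.00       456.8565     4,111.7081
  Σ                    960.0053     6,121.8996
P = 960.0053; Macaulay duration = 6,121.8996 / 960.0053 = 6.37694 years.
Modified duration = D_Mac / (1 + y) = 6.37694 / 1.102 = 5.78670 years.

5.79 years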